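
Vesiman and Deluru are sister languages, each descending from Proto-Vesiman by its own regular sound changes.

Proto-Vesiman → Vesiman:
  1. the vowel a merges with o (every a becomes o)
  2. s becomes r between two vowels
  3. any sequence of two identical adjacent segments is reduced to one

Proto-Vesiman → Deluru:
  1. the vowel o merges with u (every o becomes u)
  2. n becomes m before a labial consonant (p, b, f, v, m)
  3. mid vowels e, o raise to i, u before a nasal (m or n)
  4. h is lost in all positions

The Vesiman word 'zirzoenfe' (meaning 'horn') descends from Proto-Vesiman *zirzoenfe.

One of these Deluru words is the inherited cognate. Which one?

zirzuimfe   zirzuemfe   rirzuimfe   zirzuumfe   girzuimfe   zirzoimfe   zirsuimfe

Deluru: *zirzoenfe
  zirzoenfe → zirzuenfe   [vowel merger]
  zirzuenfe → zirzuemfe   [nasal place assimilation]
  zirzuemfe → zirzuimfe   [pre-nasal raising]
  zirzuimfe (rule 4 does not apply)
  giving Deluru zirzuimfe.
Among the options, 'zirzuimfe' alone shows every Deluru change applied in order.

zirzuimfe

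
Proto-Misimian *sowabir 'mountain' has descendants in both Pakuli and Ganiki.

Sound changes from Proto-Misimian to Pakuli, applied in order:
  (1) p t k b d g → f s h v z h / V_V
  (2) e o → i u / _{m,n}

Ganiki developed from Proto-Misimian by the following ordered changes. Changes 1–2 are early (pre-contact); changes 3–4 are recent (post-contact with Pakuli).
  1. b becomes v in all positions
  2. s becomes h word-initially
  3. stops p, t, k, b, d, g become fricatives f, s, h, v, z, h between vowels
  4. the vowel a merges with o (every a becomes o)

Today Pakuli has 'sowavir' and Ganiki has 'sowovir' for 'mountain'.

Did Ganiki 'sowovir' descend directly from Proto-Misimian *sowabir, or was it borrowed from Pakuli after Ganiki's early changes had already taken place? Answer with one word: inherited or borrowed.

borrowed

If inherited, *sowabir would pass through all of Ganiki's changes:
Ganiki: start from *sowabir.
  rule 1 (unconditioned shift): sowabir → sowavir
  rule 2 (debuccalisation): sowavir → howavir
  rule 3: no change — howavir
  rule 4 (vowel merger): howavir → howovir
  ⇒ Ganiki howovir
If borrowed from Pakuli 'sowavir' after the early changes, it would undergo only the recent ones:
  rule 3 (intervocalic lenition): no change (sowavir)
  rule 4 (vowel merger): sowavir → sowovir
  ⇒ as a loan: sowovir
Ganiki 'sowovir' matches the loan outcome 'sowovir', not the inherited 'howovir' — it skipped the early Ganiki changes, so it was borrowed from Pakuli.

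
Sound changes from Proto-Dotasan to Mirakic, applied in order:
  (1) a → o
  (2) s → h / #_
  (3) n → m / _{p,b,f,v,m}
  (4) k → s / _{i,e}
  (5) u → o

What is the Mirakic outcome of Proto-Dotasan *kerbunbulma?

serbombolmo

Mirakic: *kerbunbulma
  kerbunbulma → kerbunbulmo   [vowel merger]
  kerbunbulmo (rule 2 does not apply)
  kerbunbulmo → kerbumbulmo   [nasal place assimilation]
  kerbumbulmo → serbumbulmo   [palatalisation]
  serbumbulmo → serbombolmo   [vowel merger]
  giving Mirakic serbombolmo.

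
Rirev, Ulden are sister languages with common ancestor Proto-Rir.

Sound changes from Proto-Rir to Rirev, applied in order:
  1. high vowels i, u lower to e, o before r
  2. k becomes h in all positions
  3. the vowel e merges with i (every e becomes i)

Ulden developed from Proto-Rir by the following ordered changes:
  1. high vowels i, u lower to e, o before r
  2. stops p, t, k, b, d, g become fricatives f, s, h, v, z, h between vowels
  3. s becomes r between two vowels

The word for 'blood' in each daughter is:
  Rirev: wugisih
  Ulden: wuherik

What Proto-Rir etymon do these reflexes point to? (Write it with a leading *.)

Position 3: Rirev has g, Ulden has h. Rirev preserves g here (none of its changes turn any other segment into g), so the proto-segment is *g.
Position 5: Rirev has s, Ulden has r. Rirev preserves s here (none of its changes turn any other segment into s), so the proto-segment is *s.
Position 4: Rirev has i, Ulden has e. Taking the neighbouring segments as reconstructed: Rirev i could go back to *e or *i; Ulden e can only go back to *e — the one source consistent with every daughter is *e.
Verify the candidate proto-form against each daughter:
Rirev: start from *wugesik.
  rule 1: no change — wugesik
  rule 2 (unconditioned shift): wugesik → wugesih
  rule 3 (vowel merger): wugesih → wugisih
  ⇒ Rirev wugisih
Ulden: start from *wugesik.
  rule 1: no change — wugesik
  rule 2 (intervocalic lenition): wugesik → wuhesik
  rule 3 (rhotacism): wuhesik → wuherik
  ⇒ Ulden wuherik
No other proto-form is consistent with every reflex, so the reconstruction is *wugesik.

*wugesik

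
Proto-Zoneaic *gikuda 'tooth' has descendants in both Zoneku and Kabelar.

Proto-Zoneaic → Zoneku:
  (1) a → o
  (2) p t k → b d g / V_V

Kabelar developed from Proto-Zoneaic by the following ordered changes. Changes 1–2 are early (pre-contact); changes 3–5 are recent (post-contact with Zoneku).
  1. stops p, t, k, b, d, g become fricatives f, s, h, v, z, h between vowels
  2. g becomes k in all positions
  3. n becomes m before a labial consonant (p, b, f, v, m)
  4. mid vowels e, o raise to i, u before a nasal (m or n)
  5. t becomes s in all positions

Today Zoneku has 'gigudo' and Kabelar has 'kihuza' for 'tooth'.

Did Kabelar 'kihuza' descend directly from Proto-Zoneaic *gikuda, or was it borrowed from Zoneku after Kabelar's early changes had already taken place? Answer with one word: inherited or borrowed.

inherited

If inherited, *gikuda would pass through all of Kabelar's changes:
Kabelar: *gikuda > gihuza > kihuza  (by intervocalic lenition, unconditioned shift)
If borrowed from Zoneku 'gigudo' after the early changes, it would undergo only the recent ones:
  rule 3 (nasal place assimilation): no change (gigudo)
  rule 4 (pre-nasal raising): no change (gigudo)
  rule 5 (unconditioned shift): no change (gigudo)
  ⇒ as a loan: gigudo
Kabelar 'kihuza' matches the inherited outcome exactly, so it is an inherited cognate, not a loan.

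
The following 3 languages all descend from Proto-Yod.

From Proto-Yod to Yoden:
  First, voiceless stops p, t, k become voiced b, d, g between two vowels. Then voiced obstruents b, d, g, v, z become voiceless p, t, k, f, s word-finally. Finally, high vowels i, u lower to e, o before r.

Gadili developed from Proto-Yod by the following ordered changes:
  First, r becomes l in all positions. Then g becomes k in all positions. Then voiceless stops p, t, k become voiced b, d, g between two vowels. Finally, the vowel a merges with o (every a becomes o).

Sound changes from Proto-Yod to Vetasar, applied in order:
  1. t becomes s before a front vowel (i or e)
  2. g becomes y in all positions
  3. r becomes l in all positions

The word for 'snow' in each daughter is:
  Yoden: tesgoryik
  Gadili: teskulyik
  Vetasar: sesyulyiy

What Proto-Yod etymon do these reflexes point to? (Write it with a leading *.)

*tesguryig

Position 9: Yoden has k, Gadili has k, Vetasar has y. Taking the neighbouring segments as reconstructed: Yoden k could go back to *k or *g; Gadili k could go back to *k or *g; Vetasar y could go back to *g or *y — the one source consistent with every daughter is *g.
Position 5: Yoden has o, Gadili has u, Vetasar has u. Gadili preserves u here (none of its changes turn any other segment into u), so the proto-segment is *u.
Verify the candidate proto-form against each daughter:
Yoden: *tesguryig
  tesguryig (rule 1 does not apply)
  tesguryig → tesguryik   [final devoicing]
  tesguryik → tesgoryik   [pre-rhotic lowering]
  giving Yoden tesgoryik.
Gadili: start from *tesguryig.
  rule 1 (unconditioned shift): tesguryig → tesgulyig
  rule 2 (unconditioned shift): tesgulyig → teskulyik
  rule 3: no change — teskulyik
  rule 4: no change — teskulyik
  ⇒ Gadili teskulyik
Vetasar: *tesguryig
  tesguryig → sesguryig   [palatalisation]
  sesguryig → sesyuryiy   [unconditioned shift]
  sesyuryiy → sesyulyiy   [unconditioned shift]
  giving Vetasar sesyulyiy.
No other proto-form is consistent with every reflex, so the reconstruction is *tesguryig.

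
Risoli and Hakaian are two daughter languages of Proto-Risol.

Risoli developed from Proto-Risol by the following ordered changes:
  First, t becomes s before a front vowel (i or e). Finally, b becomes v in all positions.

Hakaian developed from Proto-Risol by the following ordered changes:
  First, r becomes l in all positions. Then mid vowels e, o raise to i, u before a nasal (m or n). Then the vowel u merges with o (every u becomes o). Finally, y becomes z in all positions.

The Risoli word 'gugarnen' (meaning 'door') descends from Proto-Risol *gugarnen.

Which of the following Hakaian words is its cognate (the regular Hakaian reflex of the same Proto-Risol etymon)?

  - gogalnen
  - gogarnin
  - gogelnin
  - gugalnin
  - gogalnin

gogalnin

Hakaian: *gugarnen
  gugarnen → gugalnen   [unconditioned shift]
  gugalnen → gugalnin   [pre-nasal raising]
  gugalnin → gogalnin   [vowel merger]
  gogalnin (rule 4 does not apply)
  giving Hakaian gogalnin.
The other candidates each miss or misapply at least one Hakaian change.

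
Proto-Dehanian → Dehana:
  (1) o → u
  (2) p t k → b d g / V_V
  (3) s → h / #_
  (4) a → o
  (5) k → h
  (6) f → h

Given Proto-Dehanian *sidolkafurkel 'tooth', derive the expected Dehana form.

hidulhohurhel

Dehana: *sidolkafurkel
  sidolkafurkel → sidulkafurkel   [vowel merger]
  sidulkafurkel (rule 2 does not apply)
  sidulkafurkel → hidulkafurkel   [debuccalisation]
  hidulkafurkel → hidulkofurkel   [vowel merger]
  hidulkofurkel → hidulhofurhel   [unconditioned shift]
  hidulhofurhel → hidulhohurhel   [unconditioned shift]
  giving Dehana hidulhohurhel.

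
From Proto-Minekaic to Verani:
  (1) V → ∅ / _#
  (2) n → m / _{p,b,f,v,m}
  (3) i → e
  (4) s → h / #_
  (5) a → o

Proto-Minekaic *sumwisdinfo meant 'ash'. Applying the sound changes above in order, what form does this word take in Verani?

Verani: *sumwisdinfo > sumwisdinf > sumwisdimf > sumwesdemf > humwesdemf  (by apocope, nasal place assimilation, vowel merger, debuccalisation)

humwesdemf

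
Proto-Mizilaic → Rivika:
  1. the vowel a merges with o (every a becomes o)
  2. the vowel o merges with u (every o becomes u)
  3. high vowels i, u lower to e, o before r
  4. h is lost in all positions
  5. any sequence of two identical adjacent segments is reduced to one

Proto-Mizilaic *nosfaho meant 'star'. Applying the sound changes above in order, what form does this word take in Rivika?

nusfu

Rivika: *nosfaho > nosfoho > nusfuhu > nusfuu > nusfu  (by vowel merger, vowel merger, h-loss, degemination)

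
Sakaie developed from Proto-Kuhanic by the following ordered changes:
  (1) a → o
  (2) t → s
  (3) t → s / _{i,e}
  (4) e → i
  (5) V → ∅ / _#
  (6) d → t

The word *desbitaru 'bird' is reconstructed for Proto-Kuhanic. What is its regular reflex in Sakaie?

tisbisor

Sakaie: *desbitaru
  desbitaru → desbitoru   [vowel merger]
  desbitoru → desbisoru   [unconditioned shift]
  desbisoru (rule 3 does not apply)
  desbisoru → disbisoru   [vowel merger]
  disbisoru → disbisor   [apocope]
  disbisor → tisbisor   [unconditioned shift]
  giving Sakaie tisbisor.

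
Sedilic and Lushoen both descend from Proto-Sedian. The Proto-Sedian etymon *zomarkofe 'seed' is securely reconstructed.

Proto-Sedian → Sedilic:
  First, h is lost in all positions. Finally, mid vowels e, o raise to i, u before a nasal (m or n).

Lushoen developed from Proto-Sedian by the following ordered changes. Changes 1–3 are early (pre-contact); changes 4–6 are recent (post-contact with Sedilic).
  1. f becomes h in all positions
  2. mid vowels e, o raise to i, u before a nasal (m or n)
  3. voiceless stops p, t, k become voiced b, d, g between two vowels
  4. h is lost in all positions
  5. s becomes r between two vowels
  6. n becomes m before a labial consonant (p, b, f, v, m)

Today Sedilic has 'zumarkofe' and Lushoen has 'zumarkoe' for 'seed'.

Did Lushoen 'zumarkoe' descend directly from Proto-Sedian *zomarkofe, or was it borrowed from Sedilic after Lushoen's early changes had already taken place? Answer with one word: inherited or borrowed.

inherited

If inherited, *zomarkofe would pass through all of Lushoen's changes:
Lushoen: start from *zomarkofe.
  rule 1 (unconditioned shift): zomarkofe → zomarkohe
  rule 2 (pre-nasal raising): zomarkohe → zumarkohe
  rule 3: no change — zumarkohe
  rule 4 (h-loss): zumarkohe → zumarkoe
  rule 5: no change — zumarkoe
  rule 6: no change — zumarkoe
  ⇒ Lushoen zumarkoe
If borrowed from Sedilic 'zumarkofe' after the early changes, it would undergo only the recent ones:
  rule 4 (h-loss): no change (zumarkofe)
  rule 5 (rhotacism): no change (zumarkofe)
  rule 6 (nasal place assimilation): no change (zumarkofe)
  ⇒ as a loan: zumarkofe
Lushoen 'zumarkoe' matches the inherited outcome exactly, so it is an inherited cognate, not a loan.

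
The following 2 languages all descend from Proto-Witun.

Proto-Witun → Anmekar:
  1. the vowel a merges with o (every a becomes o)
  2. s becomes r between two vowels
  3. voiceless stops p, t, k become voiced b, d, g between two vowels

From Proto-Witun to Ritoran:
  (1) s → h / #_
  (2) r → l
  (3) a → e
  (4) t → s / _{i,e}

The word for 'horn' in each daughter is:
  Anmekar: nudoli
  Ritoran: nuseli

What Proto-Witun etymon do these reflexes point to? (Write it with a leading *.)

*nutali

Position 4: Anmekar has o, Ritoran has e. Taking the neighbouring segments as reconstructed: Anmekar o could go back to *a or *o; Ritoran e could go back to *a or *e — the one source consistent with every daughter is *a.
Position 3: Anmekar has d, Ritoran has s. Taking the neighbouring segments as reconstructed: Anmekar d could go back to *t or *d; Ritoran s could go back to *t or *s — the one source consistent with every daughter is *t.
The remaining positions agree across the daughters. Check the candidate against every language:
Anmekar: *nutali > nutoli > nudoli  (by vowel merger, intervocalic voicing)
Ritoran: *nutali > nuteli > nuseli  (by vowel merger, palatalisation)
Only *nutali yields all of Anmekar nudoli, Ritoran nuseli.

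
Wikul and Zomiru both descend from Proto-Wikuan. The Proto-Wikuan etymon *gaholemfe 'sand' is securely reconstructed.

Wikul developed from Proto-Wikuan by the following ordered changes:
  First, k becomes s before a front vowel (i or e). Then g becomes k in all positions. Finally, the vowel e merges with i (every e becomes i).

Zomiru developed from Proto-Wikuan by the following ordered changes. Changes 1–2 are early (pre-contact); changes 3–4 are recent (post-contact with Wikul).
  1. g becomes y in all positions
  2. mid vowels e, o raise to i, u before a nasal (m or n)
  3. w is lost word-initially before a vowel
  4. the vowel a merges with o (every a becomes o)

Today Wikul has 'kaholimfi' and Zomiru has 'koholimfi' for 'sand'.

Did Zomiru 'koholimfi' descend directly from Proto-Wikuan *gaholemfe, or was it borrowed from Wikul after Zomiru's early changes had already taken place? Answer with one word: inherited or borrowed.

borrowed

If inherited, *gaholemfe would pass through all of Zomiru's changes:
Zomiru: start from *gaholemfe.
  rule 1 (unconditioned shift): gaholemfe → yaholemfe
  rule 2 (pre-nasal raising): yaholemfe → yaholimfe
  rule 3: no change — yaholimfe
  rule 4 (vowel merger): yaholimfe → yoholimfe
  ⇒ Zomiru yoholimfe
If borrowed from Wikul 'kaholimfi' after the early changes, it would undergo only the recent ones:
  rule 3 (glide loss): no change (kaholimfi)
  rule 4 (vowel merger): kaholimfi → koholimfi
  ⇒ as a loan: koholimfi
Zomiru 'koholimfi' matches the loan outcome 'koholimfi', not the inherited 'yoholimfe' — it skipped the early Zomiru changes, so it was borrowed from Wikul.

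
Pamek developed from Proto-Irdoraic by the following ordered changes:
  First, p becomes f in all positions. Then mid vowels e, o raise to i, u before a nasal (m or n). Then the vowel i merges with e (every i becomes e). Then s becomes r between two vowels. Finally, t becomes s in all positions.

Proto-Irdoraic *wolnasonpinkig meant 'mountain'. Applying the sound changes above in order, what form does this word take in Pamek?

Pamek: *wolnasonpinkig > wolnasonfinkig > wolnasunfinkig > wolnasunfenkeg > wolnarunfenkeg  (by unconditioned shift, pre-nasal raising, vowel merger, rhotacism)

wolnarunfenkeg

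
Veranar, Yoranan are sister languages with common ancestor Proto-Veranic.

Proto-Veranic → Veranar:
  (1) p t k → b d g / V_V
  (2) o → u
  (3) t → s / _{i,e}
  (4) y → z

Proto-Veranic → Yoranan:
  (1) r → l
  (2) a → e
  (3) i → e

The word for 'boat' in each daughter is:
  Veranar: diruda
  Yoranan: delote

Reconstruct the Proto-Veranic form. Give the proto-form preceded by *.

*dirota

Position 6: Veranar has a, Yoranan has e. Veranar preserves a here (none of its changes turn any other segment into a), so the proto-segment is *a.
Position 4: Veranar has u, Yoranan has o. Yoranan preserves o here (none of its changes turn any other segment into o), so the proto-segment is *o.
Continuing position by position gives *dirota; check it forward:
Veranar: *dirota > diroda > diruda  (by intervocalic voicing, vowel merger)
Yoranan: start from *dirota.
  rule 1 (unconditioned shift): dirota → dilota
  rule 2 (vowel merger): dilota → dilote
  rule 3 (vowel merger): dilote → delote
  ⇒ Yoranan delote
*dirota is the unique common source.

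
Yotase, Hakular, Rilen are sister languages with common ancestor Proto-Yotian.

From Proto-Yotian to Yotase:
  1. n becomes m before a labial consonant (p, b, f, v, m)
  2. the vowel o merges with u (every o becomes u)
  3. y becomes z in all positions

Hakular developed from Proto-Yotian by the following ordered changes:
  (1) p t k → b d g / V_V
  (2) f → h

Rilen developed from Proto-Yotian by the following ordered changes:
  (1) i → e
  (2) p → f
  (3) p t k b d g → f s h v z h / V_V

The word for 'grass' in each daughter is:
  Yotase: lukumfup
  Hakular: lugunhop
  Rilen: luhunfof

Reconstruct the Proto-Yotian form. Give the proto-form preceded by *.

Position 6: Yotase has f, Hakular has h, Rilen has f. Yotase preserves f here (none of its changes turn any other segment into f), so the proto-segment is *f.
Position 8: Yotase has p, Hakular has p, Rilen has f. Yotase preserves p here (none of its changes turn any other segment into p), so the proto-segment is *p.
Verify the candidate proto-form against each daughter:
Yotase: start from *lukunfop.
  rule 1 (nasal place assimilation): lukunfop → lukumfop
  rule 2 (vowel merger): lukumfop → lukumfup
  rule 3: no change — lukumfup
  ⇒ Yotase lukumfup
Hakular: *lukunfop > lugunfop > lugunhop  (by intervocalic voicing, unconditioned shift)
Rilen: *lukunfop
  lukunfop (rule 1 does not apply)
  lukunfop → lukunfof   [unconditioned shift]
  lukunfof → luhunfof   [intervocalic lenition]
  giving Rilen luhunfof.
Only *lukunfop yields all of Yotase lukumfup, Hakular lugunhop, Rilen luhunfof.

*lukunfop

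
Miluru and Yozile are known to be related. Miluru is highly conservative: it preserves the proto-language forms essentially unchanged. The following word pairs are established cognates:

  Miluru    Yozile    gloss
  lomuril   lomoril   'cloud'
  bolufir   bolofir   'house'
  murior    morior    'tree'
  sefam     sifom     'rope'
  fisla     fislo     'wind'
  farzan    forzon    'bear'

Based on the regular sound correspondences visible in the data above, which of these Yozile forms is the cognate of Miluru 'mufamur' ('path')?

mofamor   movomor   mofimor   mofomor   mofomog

bolufir ~ bolofir — Miluru u corresponds to Yozile o after a consonant, before a labial obstruent.
sefam ~ sifom — Miluru a corresponds to Yozile o after a consonant, before a nasal.
lomuril ~ lomoril, murior ~ morior — Miluru u corresponds to Yozile o after a consonant, before r.
Applying these to Miluru 'mufamur':
  mufamur → mofamur   (u→o after a consonant, before a labial obstruent)
  mofamur → mofomur   (a→o after a consonant, before a nasal)
  mofomur → mofomor   (u→o after a consonant, before r)
So the Yozile cognate is 'mofomor'.

mofomor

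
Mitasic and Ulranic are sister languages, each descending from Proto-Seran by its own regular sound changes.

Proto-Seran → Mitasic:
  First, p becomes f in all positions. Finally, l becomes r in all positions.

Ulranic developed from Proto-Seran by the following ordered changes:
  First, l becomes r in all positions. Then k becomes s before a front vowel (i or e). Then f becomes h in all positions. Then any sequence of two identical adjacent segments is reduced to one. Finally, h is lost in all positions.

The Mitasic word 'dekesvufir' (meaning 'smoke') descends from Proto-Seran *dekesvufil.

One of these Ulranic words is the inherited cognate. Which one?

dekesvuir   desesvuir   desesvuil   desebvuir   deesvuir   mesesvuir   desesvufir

desesvuir

Ulranic: start from *dekesvufil.
  rule 1 (unconditioned shift): dekesvufil → dekesvufir
  rule 2 (palatalisation): dekesvufir → desesvufir
  rule 3 (unconditioned shift): desesvufir → desesvuhir
  rule 4: no change — desesvuhir
  rule 5 (h-loss): desesvuhir → desesvuir
  ⇒ Ulranic desesvuir
The other candidates each miss or misapply at least one Ulranic change.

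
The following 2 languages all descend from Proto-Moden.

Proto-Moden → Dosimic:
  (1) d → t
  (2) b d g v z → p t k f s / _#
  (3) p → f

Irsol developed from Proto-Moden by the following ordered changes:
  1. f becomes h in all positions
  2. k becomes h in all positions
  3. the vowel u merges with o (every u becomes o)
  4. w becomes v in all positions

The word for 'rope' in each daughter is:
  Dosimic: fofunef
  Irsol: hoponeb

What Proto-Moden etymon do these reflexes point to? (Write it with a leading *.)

Position 7: Dosimic has f, Irsol has b. Irsol preserves b here (none of its changes turn any other segment into b), so the proto-segment is *b.
Position 3: Dosimic has f, Irsol has p. Irsol preserves p here (none of its changes turn any other segment into p), so the proto-segment is *p.
Verify the candidate proto-form against each daughter:
Dosimic: *fopuneb > fopunep > fofunef  (by final devoicing, unconditioned shift)
Irsol: start from *fopuneb.
  rule 1 (unconditioned shift): fopuneb → hopuneb
  rule 2: no change — hopuneb
  rule 3 (vowel merger): hopuneb → hoponeb
  rule 4: no change — hoponeb
  ⇒ Irsol hoponeb
No other proto-form is consistent with every reflex, so the reconstruction is *fopuneb.

*fopuneb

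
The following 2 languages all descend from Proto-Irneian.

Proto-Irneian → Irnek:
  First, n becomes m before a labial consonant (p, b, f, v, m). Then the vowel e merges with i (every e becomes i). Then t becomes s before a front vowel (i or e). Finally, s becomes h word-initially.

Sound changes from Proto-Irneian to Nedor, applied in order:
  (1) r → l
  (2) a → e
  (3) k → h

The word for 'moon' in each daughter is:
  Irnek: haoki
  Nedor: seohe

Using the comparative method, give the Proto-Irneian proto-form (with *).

Position 1: Irnek has h, Nedor has s. Nedor preserves s here (none of its changes turn any other segment into s), so the proto-segment is *s.
Position 2: Irnek has a, Nedor has e. Irnek preserves a here (none of its changes turn any other segment into a), so the proto-segment is *a.
Verify the candidate proto-form against each daughter:
Irnek: *saoke
  saoke (rule 1 does not apply)
  saoke → saoki   [vowel merger]
  saoki (rule 3 does not apply)
  saoki → haoki   [debuccalisation]
  giving Irnek haoki.
Nedor: *saoke
  saoke (rule 1 does not apply)
  saoke → seoke   [vowel merger]
  seoke → seohe   [unconditioned shift]
  giving Nedor seohe.
Only *saoke yields all of Irnek haoki, Nedor seohe.

*saoke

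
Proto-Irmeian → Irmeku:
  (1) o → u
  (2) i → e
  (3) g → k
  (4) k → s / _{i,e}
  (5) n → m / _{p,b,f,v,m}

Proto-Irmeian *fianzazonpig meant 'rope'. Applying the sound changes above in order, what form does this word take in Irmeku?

Irmeku: *fianzazonpig
  fianzazonpig → fianzazunpig   [vowel merger]
  fianzazunpig → feanzazunpeg   [vowel merger]
  feanzazunpeg → feanzazunpek   [unconditioned shift]
  feanzazunpek (rule 4 does not apply)
  feanzazunpek → feanzazumpek   [nasal place assimilation]
  giving Irmeku feanzazumpek.

feanzazumpek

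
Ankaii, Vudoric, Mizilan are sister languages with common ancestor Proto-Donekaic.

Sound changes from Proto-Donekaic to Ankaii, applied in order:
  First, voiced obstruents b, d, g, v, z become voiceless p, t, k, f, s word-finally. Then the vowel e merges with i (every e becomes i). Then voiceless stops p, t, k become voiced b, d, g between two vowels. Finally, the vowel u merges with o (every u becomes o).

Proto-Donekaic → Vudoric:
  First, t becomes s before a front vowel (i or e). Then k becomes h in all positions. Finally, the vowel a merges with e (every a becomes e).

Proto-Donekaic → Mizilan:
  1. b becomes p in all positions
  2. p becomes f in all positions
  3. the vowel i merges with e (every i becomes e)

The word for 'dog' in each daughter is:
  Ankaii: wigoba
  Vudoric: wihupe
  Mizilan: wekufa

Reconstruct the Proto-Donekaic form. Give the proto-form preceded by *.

*wikupa

Position 5: Ankaii has b, Vudoric has p, Mizilan has f. Vudoric preserves p here (none of its changes turn any other segment into p), so the proto-segment is *p.
Position 3: Ankaii has g, Vudoric has h, Mizilan has k. Mizilan preserves k here (none of its changes turn any other segment into k), so the proto-segment is *k.
Verify the candidate proto-form against each daughter:
Ankaii: *wikupa > wiguba > wigoba  (by intervocalic voicing, vowel merger)
Vudoric: *wikupa > wihupa > wihupe  (by unconditioned shift, vowel merger)
Mizilan: *wikupa
  wikupa (rule 1 does not apply)
  wikupa → wikufa   [unconditioned shift]
  wikufa → wekufa   [vowel merger]
  giving Mizilan wekufa.
Only *wikupa yields all of Ankaii wigoba, Vudoric wihupe, Mizilan wekufa.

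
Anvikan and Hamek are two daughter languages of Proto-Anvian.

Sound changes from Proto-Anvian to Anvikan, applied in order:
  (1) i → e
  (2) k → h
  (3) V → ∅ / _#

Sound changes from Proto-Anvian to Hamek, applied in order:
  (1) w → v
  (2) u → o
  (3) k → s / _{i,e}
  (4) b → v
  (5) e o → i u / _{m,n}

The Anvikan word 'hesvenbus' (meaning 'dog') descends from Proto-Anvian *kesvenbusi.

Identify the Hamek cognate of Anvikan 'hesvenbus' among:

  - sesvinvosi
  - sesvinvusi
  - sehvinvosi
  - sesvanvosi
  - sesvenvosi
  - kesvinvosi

sesvinvosi

Hamek: *kesvenbusi > kesvenbosi > sesvenbosi > sesvenvosi > sesvinvosi  (by vowel merger, palatalisation, unconditioned shift, pre-nasal raising)
Among the options, 'sesvinvosi' alone shows every Hamek change applied in order.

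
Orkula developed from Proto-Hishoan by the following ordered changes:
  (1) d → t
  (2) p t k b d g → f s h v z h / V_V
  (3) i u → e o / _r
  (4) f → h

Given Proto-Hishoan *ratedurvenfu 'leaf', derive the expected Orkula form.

Orkula: start from *ratedurvenfu.
  rule 1 (unconditioned shift): ratedurvenfu → rateturvenfu
  rule 2 (intervocalic lenition): rateturvenfu → rasesurvenfu
  rule 3 (pre-rhotic lowering): rasesurvenfu → rasesorvenfu
  rule 4 (unconditioned shift): rasesorvenfu → rasesorvenhu
  ⇒ Orkula rasesorvenhu

rasesorvenhu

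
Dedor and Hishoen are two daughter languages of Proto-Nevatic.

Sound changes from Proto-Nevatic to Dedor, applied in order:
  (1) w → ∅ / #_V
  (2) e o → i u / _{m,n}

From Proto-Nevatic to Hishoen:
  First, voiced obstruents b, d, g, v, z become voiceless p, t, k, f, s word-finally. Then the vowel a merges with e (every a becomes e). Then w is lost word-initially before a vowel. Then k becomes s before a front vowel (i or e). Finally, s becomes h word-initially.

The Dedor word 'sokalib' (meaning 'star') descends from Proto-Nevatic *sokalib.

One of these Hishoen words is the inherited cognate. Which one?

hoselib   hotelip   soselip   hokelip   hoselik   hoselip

Hishoen: start from *sokalib.
  rule 1 (final devoicing): sokalib → sokalip
  rule 2 (vowel merger): sokalip → sokelip
  rule 3: no change — sokelip
  rule 4 (palatalisation): sokelip → soselip
  rule 5 (debuccalisation): soselip → hoselip
  ⇒ Hishoen hoselip
Among the options, 'hoselip' alone shows every Hishoen change applied in order.

hoselip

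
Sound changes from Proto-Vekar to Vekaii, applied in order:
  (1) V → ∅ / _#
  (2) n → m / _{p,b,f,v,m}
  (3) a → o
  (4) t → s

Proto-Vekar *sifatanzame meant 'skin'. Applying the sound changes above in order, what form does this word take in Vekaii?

sifosonzom

Vekaii: start from *sifatanzame.
  rule 1 (apocope): sifatanzame → sifatanzam
  rule 2: no change — sifatanzam
  rule 3 (vowel merger): sifatanzam → sifotonzom
  rule 4 (unconditioned shift): sifotonzom → sifosonzom
  ⇒ Vekaii sifosonzom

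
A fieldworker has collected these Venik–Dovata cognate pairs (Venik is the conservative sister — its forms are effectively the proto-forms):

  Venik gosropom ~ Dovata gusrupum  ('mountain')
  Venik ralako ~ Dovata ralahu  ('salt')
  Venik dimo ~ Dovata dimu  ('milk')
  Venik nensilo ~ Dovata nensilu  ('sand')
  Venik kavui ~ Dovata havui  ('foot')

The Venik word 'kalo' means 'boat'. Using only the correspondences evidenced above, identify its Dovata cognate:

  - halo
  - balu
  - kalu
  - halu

kavui ~ havui — Venik k corresponds to Dovata h word-initially before a back vowel.
ralako ~ ralahu, dimo ~ dimu — Venik o corresponds to Dovata u word-finally.
Applying these to Venik 'kalo':
  kalo → halo   (k→h word-initially before a back vowel)
  halo → halu   (o→u word-finally)
So the Dovata cognate is 'halu'.

halu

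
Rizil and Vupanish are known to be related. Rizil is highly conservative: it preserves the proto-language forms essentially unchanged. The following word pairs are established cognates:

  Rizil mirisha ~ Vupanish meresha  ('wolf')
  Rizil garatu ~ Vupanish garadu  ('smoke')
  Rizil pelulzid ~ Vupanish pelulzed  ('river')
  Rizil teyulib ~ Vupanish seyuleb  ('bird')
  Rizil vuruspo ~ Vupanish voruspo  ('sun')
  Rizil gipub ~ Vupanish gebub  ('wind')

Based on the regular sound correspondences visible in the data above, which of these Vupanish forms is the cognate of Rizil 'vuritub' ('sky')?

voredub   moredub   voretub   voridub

voredub

vuruspo ~ voruspo — Rizil u corresponds to Vupanish o after a consonant, before r.
mirisha ~ meresha, pelulzid ~ pelulzed — Rizil i corresponds to Vupanish e after a consonant, before a consonant other than r, m, n, p, b, f, v.
garatu ~ garadu — Rizil t corresponds to Vupanish d between vowels (before a back vowel).
Applying these to Rizil 'vuritub':
  vuritub → voritub   (u→o after a consonant, before r)
  voritub → voretub   (i→e after a consonant, before a consonant other than r, m, n, p, b, f, v)
  voretub → voredub   (t→d between vowels (before a back vowel))
So the Vupanish cognate is 'voredub'.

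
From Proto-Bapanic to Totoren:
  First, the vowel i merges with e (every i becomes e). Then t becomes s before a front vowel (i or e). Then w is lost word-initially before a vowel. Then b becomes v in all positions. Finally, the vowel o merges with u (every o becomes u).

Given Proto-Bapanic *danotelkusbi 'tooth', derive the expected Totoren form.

Totoren: *danotelkusbi > danotelkusbe > danoselkusbe > danoselkusve > danuselkusve  (by vowel merger, palatalisation, unconditioned shift, vowel merger)

danuselkusve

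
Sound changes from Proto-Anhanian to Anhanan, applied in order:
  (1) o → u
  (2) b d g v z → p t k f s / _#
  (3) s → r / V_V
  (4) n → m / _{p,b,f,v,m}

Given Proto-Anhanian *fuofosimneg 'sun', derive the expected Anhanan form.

Anhanan: start from *fuofosimneg.
  rule 1 (vowel merger): fuofosimneg → fuufusimneg
  rule 2 (final devoicing): fuufusimneg → fuufusimnek
  rule 3 (rhotacism): fuufusimnek → fuufurimnek
  rule 4: no change — fuufurimnek
  ⇒ Anhanan fuufurimnek

fuufurimnek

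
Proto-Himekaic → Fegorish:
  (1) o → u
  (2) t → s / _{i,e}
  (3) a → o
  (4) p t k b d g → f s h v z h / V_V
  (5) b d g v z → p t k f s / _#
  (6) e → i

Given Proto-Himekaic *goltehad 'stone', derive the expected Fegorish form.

gulsihot

Fegorish: *goltehad
  goltehad → gultehad   [vowel merger]
  gultehad → gulsehad   [palatalisation]
  gulsehad → gulsehod   [vowel merger]
  gulsehod (rule 4 does not apply)
  gulsehod → gulsehot   [final devoicing]
  gulsehot → gulsihot   [vowel merger]
  giving Fegorish gulsihot.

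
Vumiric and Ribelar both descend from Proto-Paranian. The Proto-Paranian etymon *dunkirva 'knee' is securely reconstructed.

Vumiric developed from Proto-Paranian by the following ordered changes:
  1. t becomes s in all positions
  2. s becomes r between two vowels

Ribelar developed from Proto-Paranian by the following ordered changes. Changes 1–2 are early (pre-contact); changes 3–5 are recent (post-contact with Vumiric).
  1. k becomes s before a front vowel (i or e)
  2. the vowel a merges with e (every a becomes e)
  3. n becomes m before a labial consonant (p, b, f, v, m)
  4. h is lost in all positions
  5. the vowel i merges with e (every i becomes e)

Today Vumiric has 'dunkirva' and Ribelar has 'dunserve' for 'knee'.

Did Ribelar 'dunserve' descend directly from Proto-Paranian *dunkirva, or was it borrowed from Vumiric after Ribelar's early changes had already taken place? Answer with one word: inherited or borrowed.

inherited

If inherited, *dunkirva would pass through all of Ribelar's changes:
Ribelar: start from *dunkirva.
  rule 1 (palatalisation): dunkirva → dunsirva
  rule 2 (vowel merger): dunsirva → dunsirve
  rule 3: no change — dunsirve
  rule 4: no change — dunsirve
  rule 5 (vowel merger): dunsirve → dunserve
  ⇒ Ribelar dunserve
If borrowed from Vumiric 'dunkirva' after the early changes, it would undergo only the recent ones:
  rule 3 (nasal place assimilation): no change (dunkirva)
  rule 4 (h-loss): no change (dunkirva)
  rule 5 (vowel merger): dunkirva → dunkerva
  ⇒ as a loan: dunkerva
Ribelar 'dunserve' matches the inherited outcome exactly, so it is an inherited cognate, not a loan.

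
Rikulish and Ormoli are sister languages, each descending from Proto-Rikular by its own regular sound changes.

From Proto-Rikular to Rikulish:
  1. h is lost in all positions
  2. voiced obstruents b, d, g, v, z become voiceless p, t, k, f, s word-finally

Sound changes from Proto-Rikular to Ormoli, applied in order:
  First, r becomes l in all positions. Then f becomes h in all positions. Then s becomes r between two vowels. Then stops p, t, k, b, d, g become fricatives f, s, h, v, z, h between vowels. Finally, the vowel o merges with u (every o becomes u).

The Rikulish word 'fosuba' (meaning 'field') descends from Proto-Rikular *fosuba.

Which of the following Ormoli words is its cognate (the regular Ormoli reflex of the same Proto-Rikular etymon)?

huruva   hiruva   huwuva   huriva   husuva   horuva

huruva

Ormoli: *fosuba
  fosuba (rule 1 does not apply)
  fosuba → hosuba   [unconditioned shift]
  hosuba → horuba   [rhotacism]
  horuba → horuva   [intervocalic lenition]
  horuva → huruva   [vowel merger]
  giving Ormoli huruva.
Only 'huruva' matches the regular Ormoli development of *fosuba.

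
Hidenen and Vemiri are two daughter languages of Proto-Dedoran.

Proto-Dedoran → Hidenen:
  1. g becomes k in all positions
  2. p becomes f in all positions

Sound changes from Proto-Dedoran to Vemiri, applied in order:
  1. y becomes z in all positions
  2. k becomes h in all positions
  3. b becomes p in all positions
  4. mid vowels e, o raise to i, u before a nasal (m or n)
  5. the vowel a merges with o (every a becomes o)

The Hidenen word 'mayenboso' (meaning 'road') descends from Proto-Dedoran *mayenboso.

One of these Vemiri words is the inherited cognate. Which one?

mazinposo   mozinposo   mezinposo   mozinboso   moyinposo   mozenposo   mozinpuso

mozinposo

Vemiri: *mayenboso > mazenboso > mazenposo > mazinposo > mozinposo  (by unconditioned shift, unconditioned shift, pre-nasal raising, vowel merger)
Only 'mozinposo' matches the regular Vemiri development of *mayenboso.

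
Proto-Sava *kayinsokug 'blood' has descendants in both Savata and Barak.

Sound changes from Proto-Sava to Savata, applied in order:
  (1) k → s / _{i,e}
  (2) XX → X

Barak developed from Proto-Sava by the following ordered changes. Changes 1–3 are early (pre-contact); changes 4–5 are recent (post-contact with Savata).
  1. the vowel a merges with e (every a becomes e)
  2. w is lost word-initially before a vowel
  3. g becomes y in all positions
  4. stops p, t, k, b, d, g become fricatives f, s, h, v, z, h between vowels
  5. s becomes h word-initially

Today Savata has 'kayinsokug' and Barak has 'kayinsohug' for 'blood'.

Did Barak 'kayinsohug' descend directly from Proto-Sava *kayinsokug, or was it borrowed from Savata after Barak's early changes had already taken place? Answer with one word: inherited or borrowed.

If inherited, *kayinsokug would pass through all of Barak's changes:
Barak: start from *kayinsokug.
  rule 1 (vowel merger): kayinsokug → keyinsokug
  rule 2: no change — keyinsokug
  rule 3 (unconditioned shift): keyinsokug → keyinsokuy
  rule 4 (intervocalic lenition): keyinsokuy → keyinsohuy
  rule 5: no change — keyinsohuy
  ⇒ Barak keyinsohuy
If borrowed from Savata 'kayinsokug' after the early changes, it would undergo only the recent ones:
  rule 4 (intervocalic lenition): kayinsokug → kayinsohug
  rule 5 (debuccalisation): no change (kayinsohug)
  ⇒ as a loan: kayinsohug
Barak 'kayinsohug' matches the loan outcome 'kayinsohug', not the inherited 'keyinsohuy' — it skipped the early Barak changes, so it was borrowed from Savata.

borrowed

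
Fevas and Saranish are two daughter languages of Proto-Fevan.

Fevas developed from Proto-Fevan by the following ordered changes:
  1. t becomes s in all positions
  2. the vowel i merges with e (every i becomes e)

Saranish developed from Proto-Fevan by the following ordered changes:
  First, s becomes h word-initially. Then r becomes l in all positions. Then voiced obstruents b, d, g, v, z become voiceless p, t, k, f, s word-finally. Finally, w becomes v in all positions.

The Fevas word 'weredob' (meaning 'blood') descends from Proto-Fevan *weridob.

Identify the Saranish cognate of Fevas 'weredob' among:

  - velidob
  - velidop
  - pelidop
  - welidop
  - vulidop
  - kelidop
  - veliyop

velidop

Saranish: *weridob > welidob > welidop > velidop  (by unconditioned shift, final devoicing, unconditioned shift)
Among the options, 'velidop' alone shows every Saranish change applied in order.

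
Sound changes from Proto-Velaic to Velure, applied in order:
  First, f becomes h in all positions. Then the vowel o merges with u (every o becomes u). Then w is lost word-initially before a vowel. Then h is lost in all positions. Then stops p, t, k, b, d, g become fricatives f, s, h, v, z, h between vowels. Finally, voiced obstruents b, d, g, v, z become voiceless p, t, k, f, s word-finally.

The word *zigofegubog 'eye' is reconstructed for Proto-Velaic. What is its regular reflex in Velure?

Velure: *zigofegubog
  zigofegubog → zigohegubog   [unconditioned shift]
  zigohegubog → ziguhegubug   [vowel merger]
  ziguhegubug (rule 3 does not apply)
  ziguhegubug → ziguegubug   [h-loss]
  ziguegubug → zihuehuvug   [intervocalic lenition]
  zihuehuvug → zihuehuvuk   [final devoicing]
  giving Velure zihuehuvuk.

zihuehuvuk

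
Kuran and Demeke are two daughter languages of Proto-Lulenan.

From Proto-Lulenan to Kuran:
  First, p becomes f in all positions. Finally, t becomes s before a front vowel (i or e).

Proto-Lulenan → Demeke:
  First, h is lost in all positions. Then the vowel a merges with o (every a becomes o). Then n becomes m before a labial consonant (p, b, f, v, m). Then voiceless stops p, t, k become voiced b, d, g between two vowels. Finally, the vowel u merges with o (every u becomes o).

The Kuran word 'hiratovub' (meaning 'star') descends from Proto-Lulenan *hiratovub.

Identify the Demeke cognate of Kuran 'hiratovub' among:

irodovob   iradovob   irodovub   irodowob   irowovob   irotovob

Demeke: *hiratovub > iratovub > irotovub > irodovub > irodovob  (by h-loss, vowel merger, intervocalic voicing, vowel merger)
Among the options, 'irodovob' alone shows every Demeke change applied in order.

irodovob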